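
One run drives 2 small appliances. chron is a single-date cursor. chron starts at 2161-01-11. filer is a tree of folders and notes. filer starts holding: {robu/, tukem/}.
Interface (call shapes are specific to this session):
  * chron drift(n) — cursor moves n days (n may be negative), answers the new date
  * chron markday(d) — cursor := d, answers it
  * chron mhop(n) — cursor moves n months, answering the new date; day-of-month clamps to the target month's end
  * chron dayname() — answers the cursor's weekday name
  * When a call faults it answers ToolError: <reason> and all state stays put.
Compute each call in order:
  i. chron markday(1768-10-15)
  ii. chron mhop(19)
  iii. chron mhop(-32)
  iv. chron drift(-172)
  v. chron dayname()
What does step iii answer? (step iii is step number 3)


→ chron markday(d=1768-10-15)
← 1768-10-15
→ chron mhop(n=19)
← 1770-05-15
→ chron mhop(n=-32)
← 1767-09-15
→ chron drift(n=-172)
← 1767-03-27
→ chron dayname()
← Friday

Answer: 1767-09-15


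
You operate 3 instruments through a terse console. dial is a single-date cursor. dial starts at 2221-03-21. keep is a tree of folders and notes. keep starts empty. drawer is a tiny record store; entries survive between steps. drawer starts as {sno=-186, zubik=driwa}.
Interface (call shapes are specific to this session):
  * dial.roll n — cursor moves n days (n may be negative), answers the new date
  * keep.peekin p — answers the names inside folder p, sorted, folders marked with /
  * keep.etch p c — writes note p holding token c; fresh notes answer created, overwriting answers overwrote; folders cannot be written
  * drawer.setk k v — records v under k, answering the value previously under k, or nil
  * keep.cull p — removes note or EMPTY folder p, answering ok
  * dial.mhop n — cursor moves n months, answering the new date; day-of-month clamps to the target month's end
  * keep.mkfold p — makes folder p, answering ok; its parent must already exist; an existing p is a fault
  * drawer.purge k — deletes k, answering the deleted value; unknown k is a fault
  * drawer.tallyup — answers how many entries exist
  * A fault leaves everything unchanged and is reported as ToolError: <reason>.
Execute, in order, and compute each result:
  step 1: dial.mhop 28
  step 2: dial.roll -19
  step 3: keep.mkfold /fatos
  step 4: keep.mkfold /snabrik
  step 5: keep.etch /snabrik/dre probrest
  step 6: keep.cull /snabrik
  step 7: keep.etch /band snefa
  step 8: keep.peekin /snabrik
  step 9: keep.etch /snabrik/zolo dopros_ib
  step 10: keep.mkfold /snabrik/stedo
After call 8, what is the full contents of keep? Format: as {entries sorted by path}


[in] dial.mhop n=28
= 2223-07-21
[in] dial.roll n=-19
= 2223-07-02
[in] keep.mkfold p=/fatos
= ok
[in] keep.mkfold p=/snabrik
= ok
[in] keep.etch p=/snabrik/dre c=probrest
= created
[in] keep.cull p=/snabrik
= ToolError: not empty
[in] keep.etch p=/band c=snefa
= created
[in] keep.peekin p=/snabrik
= [dre]
[in] keep.etch p=/snabrik/zolo c=dopros_ib
= created
[in] keep.mkfold p=/snabrik/stedo
= ok

Answer: {band=snefa, fatos/, snabrik/, snabrik/dre=probrest}


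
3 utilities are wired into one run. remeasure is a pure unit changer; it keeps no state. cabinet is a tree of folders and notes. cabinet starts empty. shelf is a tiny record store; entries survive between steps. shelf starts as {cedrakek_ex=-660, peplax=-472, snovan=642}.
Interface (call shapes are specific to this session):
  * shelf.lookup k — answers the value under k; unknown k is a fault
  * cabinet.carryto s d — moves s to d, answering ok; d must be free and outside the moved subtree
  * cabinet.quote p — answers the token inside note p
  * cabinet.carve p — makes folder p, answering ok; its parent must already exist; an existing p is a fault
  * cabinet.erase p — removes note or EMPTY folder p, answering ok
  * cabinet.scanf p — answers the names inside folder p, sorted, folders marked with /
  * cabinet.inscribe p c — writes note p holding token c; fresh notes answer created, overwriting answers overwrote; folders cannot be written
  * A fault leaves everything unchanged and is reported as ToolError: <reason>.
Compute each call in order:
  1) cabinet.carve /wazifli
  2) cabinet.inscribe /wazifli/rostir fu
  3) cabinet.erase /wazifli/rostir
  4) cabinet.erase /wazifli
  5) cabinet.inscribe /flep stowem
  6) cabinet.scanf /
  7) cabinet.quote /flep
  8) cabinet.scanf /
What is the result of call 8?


Answer: [flep]

Derivation:
! 1. carve(p=/wazifli) ~> ok
! 2. inscribe(p=/wazifli/rostir, c=fu) ~> created
! 3. erase(p=/wazifli/rostir) ~> ok
! 4. erase(p=/wazifli) ~> ok
! 5. inscribe(p=/flep, c=stowem) ~> created
! 6. scanf(p=/) ~> [flep]
! 7. quote(p=/flep) ~> stowem
! 8. scanf(p=/) ~> [flep]


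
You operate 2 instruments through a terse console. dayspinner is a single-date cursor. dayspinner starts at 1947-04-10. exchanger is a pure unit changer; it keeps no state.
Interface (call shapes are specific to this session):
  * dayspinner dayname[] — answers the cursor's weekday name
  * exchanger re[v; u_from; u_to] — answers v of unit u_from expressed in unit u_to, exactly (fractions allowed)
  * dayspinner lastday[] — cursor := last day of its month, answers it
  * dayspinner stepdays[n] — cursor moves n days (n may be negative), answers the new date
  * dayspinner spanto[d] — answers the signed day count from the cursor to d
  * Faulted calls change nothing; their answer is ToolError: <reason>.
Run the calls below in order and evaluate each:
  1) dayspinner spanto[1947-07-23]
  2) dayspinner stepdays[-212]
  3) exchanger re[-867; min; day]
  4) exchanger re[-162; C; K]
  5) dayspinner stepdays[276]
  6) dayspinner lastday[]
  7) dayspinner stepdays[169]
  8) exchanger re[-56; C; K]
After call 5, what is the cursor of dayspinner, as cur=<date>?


>>> dayspinner spanto 1947-07-23
[out] 104
>>> dayspinner stepdays -212
[out] 1946-09-10
>>> exchanger re -867 min day
[out] -289/480
>>> exchanger re -162 C K
[out] 2223/20
>>> dayspinner stepdays 276
[out] 1947-06-13
>>> dayspinner lastday
[out] 1947-06-30
>>> dayspinner stepdays 169
[out] 1947-12-16
>>> exchanger re -56 C K
[out] 4343/20

Answer: cur=1947-06-13


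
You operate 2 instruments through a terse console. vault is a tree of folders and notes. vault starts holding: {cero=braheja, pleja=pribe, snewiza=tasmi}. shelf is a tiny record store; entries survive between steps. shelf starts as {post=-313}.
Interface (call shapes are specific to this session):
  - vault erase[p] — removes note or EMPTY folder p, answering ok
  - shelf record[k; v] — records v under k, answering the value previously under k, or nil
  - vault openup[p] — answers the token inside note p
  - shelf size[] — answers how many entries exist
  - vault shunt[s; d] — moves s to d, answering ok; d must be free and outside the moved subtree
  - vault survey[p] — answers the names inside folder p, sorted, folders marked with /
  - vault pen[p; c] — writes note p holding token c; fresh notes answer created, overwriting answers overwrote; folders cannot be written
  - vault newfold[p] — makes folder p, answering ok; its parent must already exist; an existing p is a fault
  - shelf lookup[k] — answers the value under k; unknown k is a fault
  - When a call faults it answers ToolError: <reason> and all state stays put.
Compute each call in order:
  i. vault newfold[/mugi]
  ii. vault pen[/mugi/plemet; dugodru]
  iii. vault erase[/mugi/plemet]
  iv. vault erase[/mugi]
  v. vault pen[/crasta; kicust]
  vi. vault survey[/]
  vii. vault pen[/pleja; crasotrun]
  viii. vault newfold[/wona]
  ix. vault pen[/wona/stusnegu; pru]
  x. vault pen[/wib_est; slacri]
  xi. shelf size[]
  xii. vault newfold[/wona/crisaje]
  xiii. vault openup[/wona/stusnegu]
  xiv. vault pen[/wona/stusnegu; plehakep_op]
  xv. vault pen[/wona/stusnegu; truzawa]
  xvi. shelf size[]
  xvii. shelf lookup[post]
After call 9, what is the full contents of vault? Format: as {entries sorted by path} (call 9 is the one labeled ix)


Answer: {cero=braheja, crasta=kicust, pleja=crasotrun, snewiza=tasmi, wona/, wona/stusnegu=pru}

Derivation:
·→ vault newfold(p='/mugi')
·← ok
·→ vault pen(p='/mugi/plemet', c='dugodru')
·← created
·→ vault erase(p='/mugi/plemet')
·← ok
·→ vault erase(p='/mugi')
·← ok
·→ vault pen(p='/crasta', c='kicust')
·← created
·→ vault survey(p='/')
·← [cero, crasta, pleja, snewiza]
·→ vault pen(p='/pleja', c='crasotrun')
·← overwrote
·→ vault newfold(p='/wona')
·← ok
·→ vault pen(p='/wona/stusnegu', c='pru')
·← created
·→ vault pen(p='/wib_est', c='slacri')
·← created
·→ shelf size()
·← 1
·→ vault newfold(p='/wona/crisaje')
·← ok
·→ vault openup(p='/wona/stusnegu')
·← pru
·→ vault pen(p='/wona/stusnegu', c='plehakep_op')
·← overwrote
·→ vault pen(p='/wona/stusnegu', c='truzawa')
·← overwrote
·→ shelf size()
·← 1
·→ shelf lookup(k='post')
·← -313


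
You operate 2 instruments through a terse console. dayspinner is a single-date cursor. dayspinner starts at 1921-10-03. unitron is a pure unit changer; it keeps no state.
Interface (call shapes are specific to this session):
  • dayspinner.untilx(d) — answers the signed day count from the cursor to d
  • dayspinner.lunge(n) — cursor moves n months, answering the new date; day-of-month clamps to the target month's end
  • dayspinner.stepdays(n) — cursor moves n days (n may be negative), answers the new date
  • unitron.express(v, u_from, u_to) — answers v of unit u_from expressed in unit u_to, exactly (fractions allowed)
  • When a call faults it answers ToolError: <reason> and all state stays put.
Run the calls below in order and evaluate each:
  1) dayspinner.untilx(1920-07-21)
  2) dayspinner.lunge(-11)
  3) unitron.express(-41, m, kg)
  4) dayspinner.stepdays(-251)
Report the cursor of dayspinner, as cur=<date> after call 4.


Do: untilx[d: 1920-07-21]
See: -439
Do: lunge[n: -11]
See: 1920-11-03
Do: express[v: -41; u_from: m; u_to: kg]
See: ToolError: incompatible units
Do: stepdays[n: -251]
See: 1920-02-26

Answer: cur=1920-02-26


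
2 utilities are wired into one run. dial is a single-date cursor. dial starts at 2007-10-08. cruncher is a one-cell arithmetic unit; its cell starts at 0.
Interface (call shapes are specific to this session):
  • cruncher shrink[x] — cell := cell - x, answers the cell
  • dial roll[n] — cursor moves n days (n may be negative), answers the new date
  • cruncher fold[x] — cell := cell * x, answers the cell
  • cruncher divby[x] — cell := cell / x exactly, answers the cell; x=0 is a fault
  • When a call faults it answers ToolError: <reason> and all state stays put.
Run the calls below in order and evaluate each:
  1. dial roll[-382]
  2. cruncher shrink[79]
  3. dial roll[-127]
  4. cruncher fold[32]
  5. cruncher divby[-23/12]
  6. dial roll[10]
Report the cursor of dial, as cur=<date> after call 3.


Answer: cur=2006-05-17

Derivation:
>> dial roll(n=-382)
<< 2006-09-21
>> cruncher shrink(x=79)
<< -79
>> dial roll(n=-127)
<< 2006-05-17
>> cruncher fold(x=32)
<< -2528
>> cruncher divby(x=-23/12)
<< 30336/23
>> dial roll(n=10)
<< 2006-05-27


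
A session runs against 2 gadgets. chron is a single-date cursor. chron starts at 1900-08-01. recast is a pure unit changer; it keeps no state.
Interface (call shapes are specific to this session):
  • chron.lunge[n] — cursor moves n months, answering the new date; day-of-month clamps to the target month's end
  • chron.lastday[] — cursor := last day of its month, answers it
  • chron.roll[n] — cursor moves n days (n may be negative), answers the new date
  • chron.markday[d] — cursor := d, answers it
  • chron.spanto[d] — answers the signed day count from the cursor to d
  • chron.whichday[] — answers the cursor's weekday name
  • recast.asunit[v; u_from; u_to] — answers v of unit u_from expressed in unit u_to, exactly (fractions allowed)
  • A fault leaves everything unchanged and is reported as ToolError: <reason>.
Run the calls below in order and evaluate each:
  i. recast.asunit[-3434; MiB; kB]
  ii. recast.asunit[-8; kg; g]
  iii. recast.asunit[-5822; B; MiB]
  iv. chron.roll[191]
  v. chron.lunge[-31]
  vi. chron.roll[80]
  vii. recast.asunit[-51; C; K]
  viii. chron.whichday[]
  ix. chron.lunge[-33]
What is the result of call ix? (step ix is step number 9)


·→ asunit(v='-3434', u_from='MiB', u_to='kB')
·← -450101248/125
·→ asunit(v='-8', u_from='kg', u_to='g')
·← -8000
·→ asunit(v='-5822', u_from='B', u_to='MiB')
·← -2911/524288
·→ roll(n='191')
·← 1901-02-08
·→ lunge(n='-31')
·← 1898-07-08
·→ roll(n='80')
·← 1898-09-26
·→ asunit(v='-51', u_from='C', u_to='K')
·← 4443/20
·→ whichday()
·← Monday
·→ lunge(n='-33')
·← 1895-12-26

Answer: 1895-12-26


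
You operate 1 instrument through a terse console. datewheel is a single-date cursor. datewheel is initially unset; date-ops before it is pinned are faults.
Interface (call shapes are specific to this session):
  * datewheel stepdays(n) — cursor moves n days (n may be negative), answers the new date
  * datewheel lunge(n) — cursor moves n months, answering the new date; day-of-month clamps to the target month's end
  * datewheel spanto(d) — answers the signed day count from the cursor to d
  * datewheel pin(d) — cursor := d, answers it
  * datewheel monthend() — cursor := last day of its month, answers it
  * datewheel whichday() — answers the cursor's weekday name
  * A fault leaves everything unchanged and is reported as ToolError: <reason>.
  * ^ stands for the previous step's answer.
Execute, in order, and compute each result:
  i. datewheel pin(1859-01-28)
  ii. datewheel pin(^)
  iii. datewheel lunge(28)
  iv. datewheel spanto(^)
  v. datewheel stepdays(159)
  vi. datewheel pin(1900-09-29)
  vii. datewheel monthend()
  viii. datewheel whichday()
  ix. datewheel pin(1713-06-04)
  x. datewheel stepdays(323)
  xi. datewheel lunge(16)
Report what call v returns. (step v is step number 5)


~$ datewheel pin d='1859-01-28'
:: 1859-01-28
~$ datewheel pin d='^'
:: 1859-01-28
~$ datewheel lunge n='28'
:: 1861-05-28
~$ datewheel spanto d='^'
:: 0
~$ datewheel stepdays n='159'
:: 1861-11-03
~$ datewheel pin d='1900-09-29'
:: 1900-09-29
~$ datewheel monthend
:: 1900-09-30
~$ datewheel whichday
:: Sunday
~$ datewheel pin d='1713-06-04'
:: 1713-06-04
~$ datewheel stepdays n='323'
:: 1714-04-23
~$ datewheel lunge n='16'
:: 1715-08-23

Answer: 1861-11-03


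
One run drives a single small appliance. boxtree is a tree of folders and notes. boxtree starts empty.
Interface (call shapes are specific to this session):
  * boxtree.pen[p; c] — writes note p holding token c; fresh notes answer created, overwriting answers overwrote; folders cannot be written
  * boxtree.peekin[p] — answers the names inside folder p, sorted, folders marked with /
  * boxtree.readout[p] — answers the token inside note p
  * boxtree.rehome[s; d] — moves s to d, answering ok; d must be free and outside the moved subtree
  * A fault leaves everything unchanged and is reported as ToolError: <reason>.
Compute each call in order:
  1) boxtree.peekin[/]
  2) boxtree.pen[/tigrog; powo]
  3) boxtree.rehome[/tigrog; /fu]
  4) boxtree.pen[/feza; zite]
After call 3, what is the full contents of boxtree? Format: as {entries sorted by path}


# boxtree.peekin(p='/') => []
# boxtree.pen(p='/tigrog', c='powo') => created
# boxtree.rehome(s='/tigrog', d='/fu') => ok
# boxtree.pen(p='/feza', c='zite') => created

Answer: {fu=powo}


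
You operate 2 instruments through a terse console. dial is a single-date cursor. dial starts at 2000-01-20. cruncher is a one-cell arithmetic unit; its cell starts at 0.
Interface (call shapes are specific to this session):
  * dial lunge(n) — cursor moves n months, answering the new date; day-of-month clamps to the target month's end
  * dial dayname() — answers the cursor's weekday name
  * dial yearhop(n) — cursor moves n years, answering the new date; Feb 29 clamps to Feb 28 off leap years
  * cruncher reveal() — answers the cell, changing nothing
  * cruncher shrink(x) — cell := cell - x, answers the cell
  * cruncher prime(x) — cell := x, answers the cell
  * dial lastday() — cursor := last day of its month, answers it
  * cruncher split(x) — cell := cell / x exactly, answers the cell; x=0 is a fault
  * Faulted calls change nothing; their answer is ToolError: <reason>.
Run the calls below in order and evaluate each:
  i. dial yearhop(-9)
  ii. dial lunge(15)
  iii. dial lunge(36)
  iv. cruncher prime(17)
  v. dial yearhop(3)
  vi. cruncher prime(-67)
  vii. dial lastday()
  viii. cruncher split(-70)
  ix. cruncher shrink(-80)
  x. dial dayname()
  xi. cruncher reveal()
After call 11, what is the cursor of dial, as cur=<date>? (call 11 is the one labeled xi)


Answer: cur=1998-04-30

Derivation:
-> dial yearhop(n='-9')
<- 1991-01-20
-> dial lunge(n='15')
<- 1992-04-20
-> dial lunge(n='36')
<- 1995-04-20
-> cruncher prime(x='17')
<- 17
-> dial yearhop(n='3')
<- 1998-04-20
-> cruncher prime(x='-67')
<- -67
-> dial lastday()
<- 1998-04-30
-> cruncher split(x='-70')
<- 67/70
-> cruncher shrink(x='-80')
<- 5667/70
-> dial dayname()
<- Thursday
-> cruncher reveal()
<- 5667/70


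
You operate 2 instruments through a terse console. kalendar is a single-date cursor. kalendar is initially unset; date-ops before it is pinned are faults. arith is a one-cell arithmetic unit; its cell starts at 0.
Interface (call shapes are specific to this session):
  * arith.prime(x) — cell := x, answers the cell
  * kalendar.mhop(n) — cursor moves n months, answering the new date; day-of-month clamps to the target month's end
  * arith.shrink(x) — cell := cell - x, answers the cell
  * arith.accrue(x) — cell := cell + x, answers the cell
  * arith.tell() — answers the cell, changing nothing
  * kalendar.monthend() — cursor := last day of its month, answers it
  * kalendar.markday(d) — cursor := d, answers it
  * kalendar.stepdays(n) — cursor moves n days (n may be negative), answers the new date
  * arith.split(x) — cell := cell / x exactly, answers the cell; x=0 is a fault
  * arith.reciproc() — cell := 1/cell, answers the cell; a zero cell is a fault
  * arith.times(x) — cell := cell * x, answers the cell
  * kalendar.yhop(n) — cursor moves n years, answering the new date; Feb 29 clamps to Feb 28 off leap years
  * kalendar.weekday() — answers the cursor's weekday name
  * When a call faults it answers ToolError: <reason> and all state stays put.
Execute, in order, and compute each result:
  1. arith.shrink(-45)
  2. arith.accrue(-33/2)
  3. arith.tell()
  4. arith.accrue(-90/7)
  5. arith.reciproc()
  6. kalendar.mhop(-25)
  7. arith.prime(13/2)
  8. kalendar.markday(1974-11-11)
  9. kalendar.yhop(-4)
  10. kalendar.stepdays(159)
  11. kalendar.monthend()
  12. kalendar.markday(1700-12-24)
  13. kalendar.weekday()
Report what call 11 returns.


Answer: 1971-04-30

Derivation:
> arith.shrink x→-45
:: 45
> arith.accrue x→-33/2
:: 57/2
> arith.tell
:: 57/2
> arith.accrue x→-90/7
:: 219/14
> arith.reciproc
:: 14/219
> kalendar.mhop n→-25
:: ToolError: no date set
> arith.prime x→13/2
:: 13/2
> kalendar.markday d→1974-11-11
:: 1974-11-11
> kalendar.yhop n→-4
:: 1970-11-11
> kalendar.stepdays n→159
:: 1971-04-19
> kalendar.monthend
:: 1971-04-30
> kalendar.markday d→1700-12-24
:: 1700-12-24
> kalendar.weekday
:: Friday


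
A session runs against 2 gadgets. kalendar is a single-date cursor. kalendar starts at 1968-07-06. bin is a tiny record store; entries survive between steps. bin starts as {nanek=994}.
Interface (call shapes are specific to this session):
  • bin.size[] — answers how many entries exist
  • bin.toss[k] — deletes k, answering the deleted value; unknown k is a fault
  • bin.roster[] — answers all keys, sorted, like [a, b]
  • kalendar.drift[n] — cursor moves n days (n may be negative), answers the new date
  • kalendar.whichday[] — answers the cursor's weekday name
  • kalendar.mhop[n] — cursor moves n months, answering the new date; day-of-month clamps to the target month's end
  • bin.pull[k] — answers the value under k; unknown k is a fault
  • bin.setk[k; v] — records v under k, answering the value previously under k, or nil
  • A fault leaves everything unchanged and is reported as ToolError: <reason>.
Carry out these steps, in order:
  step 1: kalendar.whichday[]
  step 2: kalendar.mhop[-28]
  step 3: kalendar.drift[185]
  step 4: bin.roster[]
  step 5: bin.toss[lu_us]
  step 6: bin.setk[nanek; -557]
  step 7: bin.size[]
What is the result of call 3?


Answer: 1966-09-07

Derivation:
Calling kalendar.whichday, and observe Saturday.
Now I run kalendar.mhop passing n→-28, → 1966-03-06.
Calling kalendar.drift passing n→185, and observe 1966-09-07.
Then bin.roster(), and observe [nanek].
Now I run bin.toss passing k→lu_us, giving ToolError: no such key lu_us.
Invoking bin.setk passing k→nanek, v→-557, which returns 994.
I use bin.size, → 1.


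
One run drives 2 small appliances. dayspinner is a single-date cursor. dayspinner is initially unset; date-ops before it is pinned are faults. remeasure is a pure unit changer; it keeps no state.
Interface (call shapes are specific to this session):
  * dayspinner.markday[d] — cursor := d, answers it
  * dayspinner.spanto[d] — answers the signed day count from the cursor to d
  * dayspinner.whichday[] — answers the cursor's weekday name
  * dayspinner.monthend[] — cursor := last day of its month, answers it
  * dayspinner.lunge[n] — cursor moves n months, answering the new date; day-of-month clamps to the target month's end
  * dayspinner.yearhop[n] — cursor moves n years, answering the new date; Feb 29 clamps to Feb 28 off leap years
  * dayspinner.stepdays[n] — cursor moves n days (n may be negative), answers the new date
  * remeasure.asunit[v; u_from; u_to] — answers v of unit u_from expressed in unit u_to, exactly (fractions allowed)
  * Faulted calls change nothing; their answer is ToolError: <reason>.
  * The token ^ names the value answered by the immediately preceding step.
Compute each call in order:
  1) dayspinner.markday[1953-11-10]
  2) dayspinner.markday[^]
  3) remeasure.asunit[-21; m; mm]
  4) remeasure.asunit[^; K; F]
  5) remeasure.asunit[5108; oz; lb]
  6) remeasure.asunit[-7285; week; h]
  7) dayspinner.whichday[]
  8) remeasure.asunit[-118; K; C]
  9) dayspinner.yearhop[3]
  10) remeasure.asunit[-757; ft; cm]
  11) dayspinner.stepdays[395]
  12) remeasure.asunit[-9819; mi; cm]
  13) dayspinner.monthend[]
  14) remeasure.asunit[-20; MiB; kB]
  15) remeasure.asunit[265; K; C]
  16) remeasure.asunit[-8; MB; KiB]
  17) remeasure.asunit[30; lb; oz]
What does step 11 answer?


Next I call markday passing d='1953-11-10', and observe 1953-11-10.
I call markday passing d='^', and see 1953-11-10.
I run asunit passing v='-21', u_from='m', u_to='mm', which returns -21000.
Invoking asunit passing v='^', u_from='K', u_to='F': -3825967/100.
Then asunit passing v='5108', u_from='oz', u_to='lb', → 1277/4.
Then asunit passing v='-7285', u_from='week', u_to='h', → -1223880.
I try whichday(), — result: Tuesday.
Invoking asunit passing v='-118', u_from='K', u_to='C', and get -7823/20.
I call yearhop passing n='3': 1956-11-10.
I invoke asunit passing v='-757', u_from='ft', u_to='cm', yielding -576834/25.
Next I call stepdays passing n='395', and get 1957-12-10.
I run asunit passing v='-9819', u_from='mi', u_to='cm', → -7901074368/5.
Using monthend, — result: 1957-12-31.
Invoking asunit passing v='-20', u_from='MiB', u_to='kB', and see -524288/25.
Next I call asunit passing v='265', u_from='K', u_to='C', yielding -163/20.
Invoking asunit passing v='-8', u_from='MB', u_to='KiB', — result: -15625/2.
Then asunit passing v='30', u_from='lb', u_to='oz', and observe 480.

Answer: 1957-12-10


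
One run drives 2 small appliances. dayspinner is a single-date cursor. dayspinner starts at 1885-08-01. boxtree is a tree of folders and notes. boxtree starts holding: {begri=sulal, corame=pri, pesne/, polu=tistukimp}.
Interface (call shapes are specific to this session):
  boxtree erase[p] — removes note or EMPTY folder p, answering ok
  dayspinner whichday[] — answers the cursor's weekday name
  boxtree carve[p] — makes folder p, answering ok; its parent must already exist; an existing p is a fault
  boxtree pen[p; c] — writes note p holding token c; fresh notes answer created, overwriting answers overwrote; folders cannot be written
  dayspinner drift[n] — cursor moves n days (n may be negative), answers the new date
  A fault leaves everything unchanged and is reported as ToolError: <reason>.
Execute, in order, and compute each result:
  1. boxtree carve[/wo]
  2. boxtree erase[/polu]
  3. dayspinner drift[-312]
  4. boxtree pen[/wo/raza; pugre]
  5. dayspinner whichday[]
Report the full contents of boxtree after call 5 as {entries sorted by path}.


Answer: {begri=sulal, corame=pri, pesne/, wo/, wo/raza=pugre}

Derivation:
>>> boxtree carve p: /wo
:: ok
>>> boxtree erase p: /polu
:: ok
>>> dayspinner drift n: -312
:: 1884-09-23
>>> boxtree pen p: /wo/raza c: pugre
:: created
>>> dayspinner whichday
:: Tuesday


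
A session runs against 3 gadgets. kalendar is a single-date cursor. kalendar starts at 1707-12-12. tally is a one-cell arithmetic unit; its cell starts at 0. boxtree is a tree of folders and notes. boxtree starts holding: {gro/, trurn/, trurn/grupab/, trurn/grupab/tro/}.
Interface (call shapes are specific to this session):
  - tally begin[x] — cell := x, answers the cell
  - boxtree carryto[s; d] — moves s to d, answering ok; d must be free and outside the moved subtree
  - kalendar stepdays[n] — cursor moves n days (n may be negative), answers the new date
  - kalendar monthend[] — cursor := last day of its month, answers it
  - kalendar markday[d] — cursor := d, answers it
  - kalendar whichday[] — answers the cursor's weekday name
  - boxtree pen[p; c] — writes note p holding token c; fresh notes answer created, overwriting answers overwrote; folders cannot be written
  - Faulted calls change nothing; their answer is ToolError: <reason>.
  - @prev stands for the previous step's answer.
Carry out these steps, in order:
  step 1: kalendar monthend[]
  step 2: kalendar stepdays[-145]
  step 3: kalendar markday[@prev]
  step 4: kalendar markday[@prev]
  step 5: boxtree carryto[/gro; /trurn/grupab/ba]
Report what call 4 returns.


Do: kalendar monthend[]
See: 1707-12-31
Do: kalendar stepdays[n=-145]
See: 1707-08-08
Do: kalendar markday[d=@prev]
See: 1707-08-08
Do: kalendar markday[d=@prev]
See: 1707-08-08
Do: boxtree carryto[s=/gro; d=/trurn/grupab/ba]
See: ok

Answer: 1707-08-08


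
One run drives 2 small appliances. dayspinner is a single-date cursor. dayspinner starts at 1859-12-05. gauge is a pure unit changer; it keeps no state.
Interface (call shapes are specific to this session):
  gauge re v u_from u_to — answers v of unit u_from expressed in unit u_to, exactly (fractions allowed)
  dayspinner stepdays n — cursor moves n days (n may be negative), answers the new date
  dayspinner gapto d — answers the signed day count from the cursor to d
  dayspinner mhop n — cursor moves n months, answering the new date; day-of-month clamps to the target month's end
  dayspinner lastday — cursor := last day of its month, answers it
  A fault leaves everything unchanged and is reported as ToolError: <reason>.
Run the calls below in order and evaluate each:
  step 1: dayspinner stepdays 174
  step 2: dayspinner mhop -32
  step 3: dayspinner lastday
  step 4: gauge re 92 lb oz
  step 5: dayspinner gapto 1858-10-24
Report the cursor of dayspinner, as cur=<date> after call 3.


Answer: cur=1857-09-30

Derivation:
→ dayspinner stepdays(n='174')
← 1860-05-27
→ dayspinner mhop(n='-32')
← 1857-09-27
→ dayspinner lastday()
← 1857-09-30
→ gauge re(v='92', u_from='lb', u_to='oz')
← 1472
→ dayspinner gapto(d='1858-10-24')
← 389


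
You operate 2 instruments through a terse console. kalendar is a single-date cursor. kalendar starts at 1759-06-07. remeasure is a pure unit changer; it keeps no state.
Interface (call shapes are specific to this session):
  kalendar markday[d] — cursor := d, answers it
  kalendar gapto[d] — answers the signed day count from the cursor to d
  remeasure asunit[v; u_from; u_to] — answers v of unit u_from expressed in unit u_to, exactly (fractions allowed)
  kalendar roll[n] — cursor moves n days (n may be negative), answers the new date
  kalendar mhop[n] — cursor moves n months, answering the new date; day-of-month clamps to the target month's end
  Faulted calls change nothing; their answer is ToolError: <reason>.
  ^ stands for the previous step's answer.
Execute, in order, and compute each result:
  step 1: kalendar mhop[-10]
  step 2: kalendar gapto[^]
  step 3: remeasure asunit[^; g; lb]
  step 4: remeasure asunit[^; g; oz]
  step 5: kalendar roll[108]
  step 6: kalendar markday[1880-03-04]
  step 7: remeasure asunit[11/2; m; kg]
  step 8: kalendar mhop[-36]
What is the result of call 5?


Answer: 1758-11-23

Derivation:
==> kalendar mhop(n: -10)
<== 1758-08-07
==> kalendar gapto(d: ^)
<== 0
==> remeasure asunit(v: ^, u_from: g, u_to: lb)
<== 0
==> remeasure asunit(v: ^, u_from: g, u_to: oz)
<== 0
==> kalendar roll(n: 108)
<== 1758-11-23
==> kalendar markday(d: 1880-03-04)
<== 1880-03-04
==> remeasure asunit(v: 11/2, u_from: m, u_to: kg)
<== ToolError: incompatible units
==> kalendar mhop(n: -36)
<== 1877-03-04


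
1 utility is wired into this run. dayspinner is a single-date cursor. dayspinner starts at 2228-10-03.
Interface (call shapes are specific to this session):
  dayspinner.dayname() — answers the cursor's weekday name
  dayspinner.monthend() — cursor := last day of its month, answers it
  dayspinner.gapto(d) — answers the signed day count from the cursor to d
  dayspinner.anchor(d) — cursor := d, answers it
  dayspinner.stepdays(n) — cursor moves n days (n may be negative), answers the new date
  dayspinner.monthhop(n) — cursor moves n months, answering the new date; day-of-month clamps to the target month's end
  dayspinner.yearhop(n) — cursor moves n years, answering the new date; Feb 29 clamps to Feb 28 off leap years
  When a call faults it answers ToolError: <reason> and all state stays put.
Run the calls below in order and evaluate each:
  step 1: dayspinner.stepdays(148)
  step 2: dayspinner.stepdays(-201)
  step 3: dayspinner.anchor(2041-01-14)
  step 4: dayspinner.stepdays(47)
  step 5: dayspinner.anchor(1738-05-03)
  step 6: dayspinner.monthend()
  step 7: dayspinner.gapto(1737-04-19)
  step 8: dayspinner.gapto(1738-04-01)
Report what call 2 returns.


Answer: 2228-08-11

Derivation:
I call dayspinner.stepdays on n: 148, — result: 2229-02-28.
Invoking dayspinner.stepdays on n: -201, and get 2228-08-11.
Now I run dayspinner.anchor on d: 2041-01-14, and see 2041-01-14.
I try dayspinner.stepdays on n: 47: 2041-03-02.
Then dayspinner.anchor on d: 1738-05-03, giving 1738-05-03.
Now I run dayspinner.monthend, — result: 1738-05-31.
I use dayspinner.gapto on d: 1737-04-19: -407.
I try dayspinner.gapto on d: 1738-04-01, and get -60.


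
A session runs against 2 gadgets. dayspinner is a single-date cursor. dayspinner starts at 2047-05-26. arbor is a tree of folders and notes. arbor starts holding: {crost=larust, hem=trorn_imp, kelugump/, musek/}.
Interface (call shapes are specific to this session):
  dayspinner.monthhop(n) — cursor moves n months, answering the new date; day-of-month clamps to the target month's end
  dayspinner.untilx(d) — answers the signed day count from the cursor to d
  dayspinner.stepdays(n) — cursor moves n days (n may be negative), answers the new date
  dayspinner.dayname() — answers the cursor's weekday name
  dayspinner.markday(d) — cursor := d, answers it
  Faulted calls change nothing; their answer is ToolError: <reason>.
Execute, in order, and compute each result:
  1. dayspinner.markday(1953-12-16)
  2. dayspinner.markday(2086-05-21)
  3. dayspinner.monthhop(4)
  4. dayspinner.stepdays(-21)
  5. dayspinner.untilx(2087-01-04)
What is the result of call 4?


% dayspinner.markday d='1953-12-16'
  1953-12-16
% dayspinner.markday d='2086-05-21'
  2086-05-21
% dayspinner.monthhop n='4'
  2086-09-21
% dayspinner.stepdays n='-21'
  2086-08-31
% dayspinner.untilx d='2087-01-04'
  126

Answer: 2086-08-31


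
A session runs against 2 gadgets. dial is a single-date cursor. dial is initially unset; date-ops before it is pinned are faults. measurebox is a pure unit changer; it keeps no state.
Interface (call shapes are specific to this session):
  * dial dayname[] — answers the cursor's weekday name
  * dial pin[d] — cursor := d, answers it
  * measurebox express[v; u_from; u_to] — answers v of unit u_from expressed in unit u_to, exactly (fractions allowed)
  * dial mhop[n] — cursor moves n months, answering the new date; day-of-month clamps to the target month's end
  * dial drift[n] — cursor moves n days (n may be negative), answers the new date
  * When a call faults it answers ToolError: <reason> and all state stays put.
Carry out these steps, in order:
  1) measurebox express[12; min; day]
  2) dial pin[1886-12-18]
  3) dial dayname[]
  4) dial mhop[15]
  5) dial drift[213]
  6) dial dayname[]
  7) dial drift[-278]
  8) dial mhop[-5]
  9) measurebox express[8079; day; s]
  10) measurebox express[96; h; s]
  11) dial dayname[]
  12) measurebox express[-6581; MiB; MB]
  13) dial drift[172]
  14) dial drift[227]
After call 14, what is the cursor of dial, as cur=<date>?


Answer: cur=1888-09-15

Derivation:
$ measurebox express v→12 u_from→min u_to→day
:: 1/120
$ dial pin d→1886-12-18
:: 1886-12-18
$ dial dayname
:: Saturday
$ dial mhop n→15
:: 1888-03-18
$ dial drift n→213
:: 1888-10-17
$ dial dayname
:: Wednesday
$ dial drift n→-278
:: 1888-01-13
$ dial mhop n→-5
:: 1887-08-13
$ measurebox express v→8079 u_from→day u_to→s
:: 698025600
$ measurebox express v→96 u_from→h u_to→s
:: 345600
$ dial dayname
:: Saturday
$ measurebox express v→-6581 u_from→MiB u_to→MB
:: -107823104/15625
$ dial drift n→172
:: 1888-02-01
$ dial drift n→227
:: 1888-09-15


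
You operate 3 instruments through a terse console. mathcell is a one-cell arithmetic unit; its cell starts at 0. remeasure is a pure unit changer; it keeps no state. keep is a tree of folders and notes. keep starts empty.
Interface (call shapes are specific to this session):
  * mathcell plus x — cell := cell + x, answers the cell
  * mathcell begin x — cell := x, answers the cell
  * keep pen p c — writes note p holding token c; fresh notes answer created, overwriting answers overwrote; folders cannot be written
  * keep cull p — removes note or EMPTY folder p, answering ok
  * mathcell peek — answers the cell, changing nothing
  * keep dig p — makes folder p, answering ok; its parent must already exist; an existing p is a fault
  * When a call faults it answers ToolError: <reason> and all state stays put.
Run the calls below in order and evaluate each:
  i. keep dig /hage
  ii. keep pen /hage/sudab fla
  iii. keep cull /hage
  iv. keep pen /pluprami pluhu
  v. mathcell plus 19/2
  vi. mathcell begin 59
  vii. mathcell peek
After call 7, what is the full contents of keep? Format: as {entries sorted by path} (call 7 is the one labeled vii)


==> keep dig(p='/hage')
<== ok
==> keep pen(p='/hage/sudab', c='fla')
<== created
==> keep cull(p='/hage')
<== ToolError: not empty
==> keep pen(p='/pluprami', c='pluhu')
<== created
==> mathcell plus(x='19/2')
<== 19/2
==> mathcell begin(x='59')
<== 59
==> mathcell peek()
<== 59

Answer: {hage/, hage/sudab=fla, pluprami=pluhu}


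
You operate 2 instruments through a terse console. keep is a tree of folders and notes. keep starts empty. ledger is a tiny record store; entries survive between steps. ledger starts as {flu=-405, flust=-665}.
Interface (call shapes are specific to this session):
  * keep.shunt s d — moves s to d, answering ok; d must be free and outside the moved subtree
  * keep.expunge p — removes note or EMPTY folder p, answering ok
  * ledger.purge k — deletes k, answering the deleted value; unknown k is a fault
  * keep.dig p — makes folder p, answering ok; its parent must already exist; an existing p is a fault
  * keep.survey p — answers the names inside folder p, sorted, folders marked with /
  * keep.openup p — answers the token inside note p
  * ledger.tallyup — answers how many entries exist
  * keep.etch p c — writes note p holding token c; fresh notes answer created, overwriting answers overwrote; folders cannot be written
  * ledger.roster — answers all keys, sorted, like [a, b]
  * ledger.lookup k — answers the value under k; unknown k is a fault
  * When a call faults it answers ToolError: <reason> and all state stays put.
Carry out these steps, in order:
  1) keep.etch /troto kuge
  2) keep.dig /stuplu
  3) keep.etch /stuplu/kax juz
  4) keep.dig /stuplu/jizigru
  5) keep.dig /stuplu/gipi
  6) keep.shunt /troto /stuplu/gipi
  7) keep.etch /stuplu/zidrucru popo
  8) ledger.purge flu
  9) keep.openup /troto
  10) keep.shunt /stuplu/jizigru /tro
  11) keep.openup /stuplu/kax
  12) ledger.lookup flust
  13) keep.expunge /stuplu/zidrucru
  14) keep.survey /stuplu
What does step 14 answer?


Invoking keep.etch passing p: /troto, c: kuge, and get created.
I call keep.dig passing p: /stuplu, giving ok.
Invoking keep.etch passing p: /stuplu/kax, c: juz, and get created.
I run keep.dig passing p: /stuplu/jizigru, giving ok.
I call keep.dig passing p: /stuplu/gipi, — result: ok.
Then keep.shunt passing s: /troto, d: /stuplu/gipi, yielding ToolError: exists.
I invoke keep.etch passing p: /stuplu/zidrucru, c: popo, — result: created.
I invoke ledger.purge passing k: flu, and observe -405.
I use keep.openup passing p: /troto, which returns kuge.
I try keep.shunt passing s: /stuplu/jizigru, d: /tro, yielding ok.
Now I run keep.openup passing p: /stuplu/kax: juz.
I run ledger.lookup passing k: flust: -665.
Then keep.expunge passing p: /stuplu/zidrucru, and get ok.
Next I call keep.survey passing p: /stuplu, and see [gipi/, kax].

Answer: [gipi/, kax]


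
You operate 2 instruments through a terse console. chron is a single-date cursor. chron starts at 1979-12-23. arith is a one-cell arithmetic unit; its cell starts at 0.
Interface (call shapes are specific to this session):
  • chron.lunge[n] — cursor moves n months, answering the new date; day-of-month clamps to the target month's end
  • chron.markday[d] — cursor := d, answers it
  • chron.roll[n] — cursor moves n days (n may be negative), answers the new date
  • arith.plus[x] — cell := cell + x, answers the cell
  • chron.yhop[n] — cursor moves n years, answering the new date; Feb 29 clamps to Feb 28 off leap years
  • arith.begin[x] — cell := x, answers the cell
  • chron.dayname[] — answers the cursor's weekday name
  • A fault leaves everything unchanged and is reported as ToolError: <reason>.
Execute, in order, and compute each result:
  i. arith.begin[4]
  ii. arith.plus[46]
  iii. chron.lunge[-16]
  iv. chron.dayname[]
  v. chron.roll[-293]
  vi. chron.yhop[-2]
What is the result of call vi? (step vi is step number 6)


Act: arith.begin[x: 4]
Obs: 4
Act: arith.plus[x: 46]
Obs: 50
Act: chron.lunge[n: -16]
Obs: 1978-08-23
Act: chron.dayname[]
Obs: Wednesday
Act: chron.roll[n: -293]
Obs: 1977-11-03
Act: chron.yhop[n: -2]
Obs: 1975-11-03

Answer: 1975-11-03


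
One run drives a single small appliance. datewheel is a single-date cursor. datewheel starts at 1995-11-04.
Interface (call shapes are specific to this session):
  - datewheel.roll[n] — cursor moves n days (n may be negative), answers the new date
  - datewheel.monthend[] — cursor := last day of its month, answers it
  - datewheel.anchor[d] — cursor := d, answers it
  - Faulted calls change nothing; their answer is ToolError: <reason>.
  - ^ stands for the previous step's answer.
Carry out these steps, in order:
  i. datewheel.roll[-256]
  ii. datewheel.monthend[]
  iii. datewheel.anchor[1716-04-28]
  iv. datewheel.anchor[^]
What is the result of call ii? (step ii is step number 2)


I call roll using n→-256, → 1995-02-21.
I run monthend(), and get 1995-02-28.
Then anchor using d→1716-04-28, — result: 1716-04-28.
Using anchor using d→^, and observe 1716-04-28.

Answer: 1995-02-28
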